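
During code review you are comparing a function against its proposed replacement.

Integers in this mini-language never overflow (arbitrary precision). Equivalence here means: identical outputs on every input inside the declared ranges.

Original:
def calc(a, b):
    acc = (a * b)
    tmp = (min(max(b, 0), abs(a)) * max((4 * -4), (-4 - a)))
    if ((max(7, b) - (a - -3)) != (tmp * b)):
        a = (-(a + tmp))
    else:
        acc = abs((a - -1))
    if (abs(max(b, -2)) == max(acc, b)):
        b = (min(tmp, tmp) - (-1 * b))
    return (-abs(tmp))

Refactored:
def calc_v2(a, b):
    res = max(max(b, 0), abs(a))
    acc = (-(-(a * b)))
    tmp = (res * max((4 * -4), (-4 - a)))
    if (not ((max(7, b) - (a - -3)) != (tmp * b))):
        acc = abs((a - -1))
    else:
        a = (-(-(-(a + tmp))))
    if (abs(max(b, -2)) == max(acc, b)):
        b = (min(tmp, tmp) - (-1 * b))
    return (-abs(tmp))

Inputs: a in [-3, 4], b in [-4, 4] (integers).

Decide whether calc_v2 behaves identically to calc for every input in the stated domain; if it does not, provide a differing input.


These are not equivalent — on a=-3, b=-4 the outputs split (0 vs -3).
calc: acc becomes 12; next tmp becomes 0; next ((max(7, b) - (a - -3)) != (tmp * b)) evaluates to true; next a becomes 3; next (abs(max(b, -2)) == max(acc, b)) evaluates to false; next final value 0
calc_v2: res becomes 3; next acc becomes 12; next tmp becomes -3; next (not ((max(7, b) - (a - -3)) != (tmp * b))) evaluates to false; next a becomes 6; next (abs(max(b, -2)) == max(acc, b)) evaluates to false; next final value -3
verdict: not equivalent; witness: a=-3, b=-4


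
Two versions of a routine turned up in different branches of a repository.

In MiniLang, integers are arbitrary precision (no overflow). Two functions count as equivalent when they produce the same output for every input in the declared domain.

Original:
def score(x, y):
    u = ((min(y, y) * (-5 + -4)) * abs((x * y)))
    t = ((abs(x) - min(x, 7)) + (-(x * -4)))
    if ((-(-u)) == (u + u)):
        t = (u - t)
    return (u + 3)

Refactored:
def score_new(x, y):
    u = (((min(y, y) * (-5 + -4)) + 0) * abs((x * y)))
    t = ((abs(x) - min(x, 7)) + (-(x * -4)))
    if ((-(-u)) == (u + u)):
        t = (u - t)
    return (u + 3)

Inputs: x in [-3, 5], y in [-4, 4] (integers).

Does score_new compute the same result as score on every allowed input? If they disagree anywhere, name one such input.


Side by side, the visible changes include: arithmetic usage differs, plus constant usage differs.
Spot check at x=-3, y=0 — score: u = 0; t = -6; ((-(-u)) == (u + u)) -> true; t = 6; return 3. score_new: u = 0; t = -6; ((-(-u)) == (u + u)) -> true; t = 6; return 3. Both give 3.
Checked all 81 inputs in the declared domain: the outputs agree on every one.
verdict: equivalent


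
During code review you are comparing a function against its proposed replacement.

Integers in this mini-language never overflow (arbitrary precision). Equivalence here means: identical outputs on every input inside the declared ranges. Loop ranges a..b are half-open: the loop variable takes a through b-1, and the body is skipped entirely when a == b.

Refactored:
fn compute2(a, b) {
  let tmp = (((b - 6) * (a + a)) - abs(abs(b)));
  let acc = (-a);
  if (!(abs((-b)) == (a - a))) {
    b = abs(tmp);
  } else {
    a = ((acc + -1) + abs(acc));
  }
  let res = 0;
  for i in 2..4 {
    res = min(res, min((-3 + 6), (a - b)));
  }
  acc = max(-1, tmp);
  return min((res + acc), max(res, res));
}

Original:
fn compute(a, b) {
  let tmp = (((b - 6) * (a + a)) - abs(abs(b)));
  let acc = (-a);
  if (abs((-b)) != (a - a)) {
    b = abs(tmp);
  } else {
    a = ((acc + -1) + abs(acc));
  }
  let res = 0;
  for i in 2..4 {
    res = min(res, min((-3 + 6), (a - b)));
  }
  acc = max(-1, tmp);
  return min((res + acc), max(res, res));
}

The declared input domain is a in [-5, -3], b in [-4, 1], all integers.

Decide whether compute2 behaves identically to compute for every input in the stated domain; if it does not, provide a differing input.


Side by side, the visible changes include: comparison usage differs, boolean connective usage differs.
As a probe, take a=-3, b=-1: compute runs tmp=41, then acc=3, then (abs((-b)) != (a - a)) is true, then b=41, then res=0, then (i=2), then res=-44, then (i=3), then res=-44, then acc=41, then returns -44; compute2 runs tmp=41, then acc=3, then (!(abs((-b)) == (a - a))) is true, then b=41, then res=0, then (i=2), then res=-44, then (i=3), then res=-44, then acc=41, then returns -44; both end at -44.
Checked all 18 inputs in the declared domain: the outputs agree on every one.
verdict: equivalent


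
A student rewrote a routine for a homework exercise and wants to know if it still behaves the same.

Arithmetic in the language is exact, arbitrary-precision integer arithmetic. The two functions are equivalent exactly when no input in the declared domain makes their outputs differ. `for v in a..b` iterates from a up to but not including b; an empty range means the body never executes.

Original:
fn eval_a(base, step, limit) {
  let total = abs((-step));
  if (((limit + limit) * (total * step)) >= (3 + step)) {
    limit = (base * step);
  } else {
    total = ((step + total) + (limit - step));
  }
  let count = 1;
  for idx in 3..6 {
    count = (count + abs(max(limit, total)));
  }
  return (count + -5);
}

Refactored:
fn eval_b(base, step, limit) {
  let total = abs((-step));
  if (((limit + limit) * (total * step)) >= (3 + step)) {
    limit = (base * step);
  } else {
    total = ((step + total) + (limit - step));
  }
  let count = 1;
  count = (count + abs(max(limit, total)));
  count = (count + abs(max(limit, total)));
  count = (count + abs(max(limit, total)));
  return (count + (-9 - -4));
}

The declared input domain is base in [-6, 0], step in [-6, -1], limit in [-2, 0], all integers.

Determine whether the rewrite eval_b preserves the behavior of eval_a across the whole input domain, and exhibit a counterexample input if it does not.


Reading the diff, among the changes: loop structure differs; and statement counts differ; and min/max/abs usage differs; and constant usage differs; and local variable names differ; and arithmetic usage differs.
Tracing base=-3, step=-4, limit=-2: eval_a: total := 4 | (((limit + limit) * (total * step)) >= (3 + step)): true | limit := 12 | count := 1 | iter idx=3: | count := 13 | iter idx=4: | count := 25 | iter idx=5: | count := 37 | result 32 | eval_b: total := 4 | (((limit + limit) * (total * step)) >= (3 + step)): true | limit := 12 | count := 1 | count := 13 | count := 25 | count := 37 | result 32 — matching result 32.
An exhaustive pass over the 126 declared inputs shows identical outputs.
verdict: equivalent


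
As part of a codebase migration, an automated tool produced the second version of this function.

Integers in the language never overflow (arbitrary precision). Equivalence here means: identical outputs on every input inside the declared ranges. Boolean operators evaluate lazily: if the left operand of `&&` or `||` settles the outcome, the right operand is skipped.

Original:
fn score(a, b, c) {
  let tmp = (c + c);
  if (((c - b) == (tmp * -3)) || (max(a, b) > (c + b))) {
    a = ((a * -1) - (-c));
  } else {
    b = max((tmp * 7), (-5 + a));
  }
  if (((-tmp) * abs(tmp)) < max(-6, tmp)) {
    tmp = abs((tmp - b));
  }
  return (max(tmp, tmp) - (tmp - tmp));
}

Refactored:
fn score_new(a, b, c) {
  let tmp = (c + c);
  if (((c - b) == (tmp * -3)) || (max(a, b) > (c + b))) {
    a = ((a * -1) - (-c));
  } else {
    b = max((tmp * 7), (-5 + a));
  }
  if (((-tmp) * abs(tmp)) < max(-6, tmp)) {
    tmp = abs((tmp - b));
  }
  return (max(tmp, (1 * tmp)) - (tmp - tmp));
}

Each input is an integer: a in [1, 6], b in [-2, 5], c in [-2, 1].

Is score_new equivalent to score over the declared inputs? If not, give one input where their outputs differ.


Behavior is preserved: although arithmetic usage differs; also constant usage differs, the outputs never diverge.
As a probe, take a=6, b=3, c=1: score runs tmp = 2; (((c - b) == (tmp * -3)) || (max(a, b) > (c + b))) -> true; a = -5; (((-tmp) * abs(tmp)) < max(-6, tmp)) -> true; tmp = 1; return 1; score_new runs tmp = 2; (((c - b) == (tmp * -3)) || (max(a, b) > (c + b))) -> true; a = -5; (((-tmp) * abs(tmp)) < max(-6, tmp)) -> true; tmp = 1; return 1; both end at 1.
Checked all 192 inputs in the declared domain: the outputs agree on every one.
verdict: equivalent


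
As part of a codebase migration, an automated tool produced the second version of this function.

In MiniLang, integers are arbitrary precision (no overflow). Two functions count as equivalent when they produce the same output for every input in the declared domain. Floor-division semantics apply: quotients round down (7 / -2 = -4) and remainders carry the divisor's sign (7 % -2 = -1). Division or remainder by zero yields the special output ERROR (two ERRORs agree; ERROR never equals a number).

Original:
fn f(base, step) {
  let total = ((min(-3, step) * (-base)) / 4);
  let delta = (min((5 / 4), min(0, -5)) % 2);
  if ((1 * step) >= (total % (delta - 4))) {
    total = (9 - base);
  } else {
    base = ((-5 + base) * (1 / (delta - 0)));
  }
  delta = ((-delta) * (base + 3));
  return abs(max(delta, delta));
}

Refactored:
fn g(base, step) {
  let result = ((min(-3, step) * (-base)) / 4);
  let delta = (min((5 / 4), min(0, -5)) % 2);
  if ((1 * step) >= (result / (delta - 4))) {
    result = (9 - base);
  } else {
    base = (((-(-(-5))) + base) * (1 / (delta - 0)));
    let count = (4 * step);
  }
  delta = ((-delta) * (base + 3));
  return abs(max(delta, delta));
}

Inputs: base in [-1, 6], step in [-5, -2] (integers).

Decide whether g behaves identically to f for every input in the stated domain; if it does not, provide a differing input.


Not equivalent: base=2, step=-2 separates them (5 vs 0).
f: total := 1 | delta := 1 | ((1 * step) >= (total % (delta - 4))): true | total := 7 | delta := -5 | result 5
g: result := 1 | delta := 1 | ((1 * step) >= (result / (delta - 4))): false | base := -3 | count := -8 | delta := 0 | result 0
verdict: not equivalent; witness: base=2, step=-2


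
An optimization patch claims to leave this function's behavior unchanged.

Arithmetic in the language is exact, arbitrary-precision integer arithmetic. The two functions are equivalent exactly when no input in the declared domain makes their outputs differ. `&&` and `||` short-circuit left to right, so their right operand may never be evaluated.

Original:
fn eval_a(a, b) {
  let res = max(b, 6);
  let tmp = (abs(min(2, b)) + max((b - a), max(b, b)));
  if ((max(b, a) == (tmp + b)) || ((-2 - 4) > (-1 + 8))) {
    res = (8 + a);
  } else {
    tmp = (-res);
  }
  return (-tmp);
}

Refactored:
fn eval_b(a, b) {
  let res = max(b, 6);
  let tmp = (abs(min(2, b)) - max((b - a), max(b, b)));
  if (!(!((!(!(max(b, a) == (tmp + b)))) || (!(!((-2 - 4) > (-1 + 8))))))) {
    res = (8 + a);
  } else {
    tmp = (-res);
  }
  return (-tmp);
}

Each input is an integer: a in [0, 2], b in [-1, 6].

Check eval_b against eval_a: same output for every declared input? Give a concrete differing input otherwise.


Not equivalent: a=0, b=1 separates them (6 vs 0).
eval_a: res := 6 | tmp := 2 | ((max(b, a) == (tmp + b)) || ((-2 - 4) > (-1 + 8))): false | tmp := -6 | result 6
eval_b: res := 6 | tmp := 0 | (!(!((!(!(max(b, a) == (tmp + b)))) || (!(!((-2 - 4) > (-1 + 8))))))): true | res := 8 | result 0
verdict: not equivalent; witness: a=0, b=1


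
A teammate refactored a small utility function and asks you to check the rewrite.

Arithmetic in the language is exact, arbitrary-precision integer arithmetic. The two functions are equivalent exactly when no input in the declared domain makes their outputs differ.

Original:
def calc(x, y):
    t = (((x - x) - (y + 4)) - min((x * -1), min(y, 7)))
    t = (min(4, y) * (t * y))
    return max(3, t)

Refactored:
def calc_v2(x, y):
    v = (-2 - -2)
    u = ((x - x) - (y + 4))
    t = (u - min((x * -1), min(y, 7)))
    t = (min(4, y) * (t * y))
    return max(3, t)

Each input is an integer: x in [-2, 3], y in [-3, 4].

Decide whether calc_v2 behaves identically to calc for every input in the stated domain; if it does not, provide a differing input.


Comparing the listings, the differences include: constant usage differs, plus arithmetic usage differs, plus local variable names differ, plus statement counts differ.
As a probe, take x=3, y=-1: calc runs t := 0 | t := 0 | result 3; calc_v2 runs v := 0 | u := -3 | t := 0 | t := 0 | result 3; both end at 3.
Across all 48 domain points the two functions coincide.
verdict: equivalent


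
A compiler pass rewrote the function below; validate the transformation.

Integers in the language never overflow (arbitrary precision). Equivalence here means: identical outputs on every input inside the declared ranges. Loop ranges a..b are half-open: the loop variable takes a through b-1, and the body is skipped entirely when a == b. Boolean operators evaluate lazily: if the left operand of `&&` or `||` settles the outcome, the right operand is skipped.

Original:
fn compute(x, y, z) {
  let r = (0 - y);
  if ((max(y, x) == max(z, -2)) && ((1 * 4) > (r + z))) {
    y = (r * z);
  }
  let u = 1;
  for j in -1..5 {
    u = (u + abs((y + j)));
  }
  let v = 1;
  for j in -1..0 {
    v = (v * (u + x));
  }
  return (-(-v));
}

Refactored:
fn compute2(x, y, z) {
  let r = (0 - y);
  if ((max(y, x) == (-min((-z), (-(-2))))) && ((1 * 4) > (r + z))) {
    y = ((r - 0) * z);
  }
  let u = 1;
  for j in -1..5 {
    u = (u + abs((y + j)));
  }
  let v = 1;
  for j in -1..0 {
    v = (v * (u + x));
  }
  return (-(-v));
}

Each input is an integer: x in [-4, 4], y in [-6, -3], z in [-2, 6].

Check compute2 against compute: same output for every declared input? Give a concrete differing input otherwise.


Differences: constant usage differs, and min/max/abs usage differs, and arithmetic usage differs — yet all 324 inputs agree.
verdict: equivalent


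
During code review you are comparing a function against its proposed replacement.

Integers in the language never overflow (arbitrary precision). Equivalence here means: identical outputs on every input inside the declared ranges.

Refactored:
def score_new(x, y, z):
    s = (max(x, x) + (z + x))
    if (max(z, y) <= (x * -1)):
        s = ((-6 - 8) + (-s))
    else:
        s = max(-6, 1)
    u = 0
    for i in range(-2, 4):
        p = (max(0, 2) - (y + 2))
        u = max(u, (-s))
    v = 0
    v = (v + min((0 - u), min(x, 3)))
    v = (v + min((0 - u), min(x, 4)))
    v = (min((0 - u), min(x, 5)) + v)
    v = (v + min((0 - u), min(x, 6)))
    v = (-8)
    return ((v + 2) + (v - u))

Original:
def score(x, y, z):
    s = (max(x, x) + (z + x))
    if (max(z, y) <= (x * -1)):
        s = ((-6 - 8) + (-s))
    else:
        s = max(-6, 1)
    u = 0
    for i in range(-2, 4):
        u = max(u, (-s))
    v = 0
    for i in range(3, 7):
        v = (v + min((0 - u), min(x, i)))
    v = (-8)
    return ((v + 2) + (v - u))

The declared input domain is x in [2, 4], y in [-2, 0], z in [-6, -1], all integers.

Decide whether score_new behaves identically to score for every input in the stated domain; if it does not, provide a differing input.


Although arithmetic usage differs; loop structure differs; statement counts differ; min/max/abs usage differs; constant usage differs; local variable names differ, 54/54 inputs agree.
verdict: equivalent


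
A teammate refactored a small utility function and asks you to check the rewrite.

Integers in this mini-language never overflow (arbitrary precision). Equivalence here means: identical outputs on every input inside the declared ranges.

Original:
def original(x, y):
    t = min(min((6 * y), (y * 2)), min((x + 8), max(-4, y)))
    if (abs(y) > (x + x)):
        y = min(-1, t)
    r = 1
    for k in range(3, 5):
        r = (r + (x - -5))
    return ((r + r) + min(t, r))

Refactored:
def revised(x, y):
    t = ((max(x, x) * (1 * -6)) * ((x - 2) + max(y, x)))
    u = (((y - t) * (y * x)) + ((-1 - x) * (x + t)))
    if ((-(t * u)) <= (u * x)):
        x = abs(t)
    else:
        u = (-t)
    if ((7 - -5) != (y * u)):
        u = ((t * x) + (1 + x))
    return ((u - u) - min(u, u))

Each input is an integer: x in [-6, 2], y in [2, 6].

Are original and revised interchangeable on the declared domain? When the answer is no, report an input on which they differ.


Try x=-6, y=2.
original: t := 2 | (abs(y) > (x + x)): true | y := -1 | r := 1 | iter k=3: | r := 0 | iter k=4: | r := -1 | result -3
revised: t := -216 | u := -3726 | ((-(t * u)) <= (u * x)): true | x := 216 | ((7 - -5) != (y * u)): true | u := -46439 | result 46439
-3 vs 46439 — the two versions disagree here.
verdict: not equivalent; witness: x=-6, y=2


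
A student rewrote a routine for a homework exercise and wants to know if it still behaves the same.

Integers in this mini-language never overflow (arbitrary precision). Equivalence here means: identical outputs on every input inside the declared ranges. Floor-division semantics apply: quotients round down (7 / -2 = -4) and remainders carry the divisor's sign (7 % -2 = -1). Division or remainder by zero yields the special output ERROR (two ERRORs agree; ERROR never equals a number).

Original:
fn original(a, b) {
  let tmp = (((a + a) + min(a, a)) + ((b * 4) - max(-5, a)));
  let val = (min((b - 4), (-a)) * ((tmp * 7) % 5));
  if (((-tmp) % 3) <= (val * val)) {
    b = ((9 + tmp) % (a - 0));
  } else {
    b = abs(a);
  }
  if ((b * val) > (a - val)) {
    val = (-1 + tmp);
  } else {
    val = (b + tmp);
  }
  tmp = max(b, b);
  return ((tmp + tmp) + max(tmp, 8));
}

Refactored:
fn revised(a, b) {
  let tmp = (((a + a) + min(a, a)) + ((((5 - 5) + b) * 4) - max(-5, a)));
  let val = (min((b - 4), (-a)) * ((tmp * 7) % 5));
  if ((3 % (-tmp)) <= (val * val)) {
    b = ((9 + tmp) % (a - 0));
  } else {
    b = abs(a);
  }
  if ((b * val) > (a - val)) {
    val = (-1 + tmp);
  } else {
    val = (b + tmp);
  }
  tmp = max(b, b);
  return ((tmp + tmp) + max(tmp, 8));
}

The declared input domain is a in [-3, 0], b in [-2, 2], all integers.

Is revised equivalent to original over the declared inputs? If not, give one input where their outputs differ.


The rewrite breaks on a=-2, b=1, where the results are 6 and ERROR.
original: tmp=0, then val=0, then (((-tmp) % 3) <= (val * val)) is true, then b=-1, then ((b * val) > (a - val)) is true, then val=-1, then tmp=-1, then returns 6
revised: tmp=0, then val=0, then a zero divisor aborts: ERROR
verdict: not equivalent; witness: a=-2, b=1


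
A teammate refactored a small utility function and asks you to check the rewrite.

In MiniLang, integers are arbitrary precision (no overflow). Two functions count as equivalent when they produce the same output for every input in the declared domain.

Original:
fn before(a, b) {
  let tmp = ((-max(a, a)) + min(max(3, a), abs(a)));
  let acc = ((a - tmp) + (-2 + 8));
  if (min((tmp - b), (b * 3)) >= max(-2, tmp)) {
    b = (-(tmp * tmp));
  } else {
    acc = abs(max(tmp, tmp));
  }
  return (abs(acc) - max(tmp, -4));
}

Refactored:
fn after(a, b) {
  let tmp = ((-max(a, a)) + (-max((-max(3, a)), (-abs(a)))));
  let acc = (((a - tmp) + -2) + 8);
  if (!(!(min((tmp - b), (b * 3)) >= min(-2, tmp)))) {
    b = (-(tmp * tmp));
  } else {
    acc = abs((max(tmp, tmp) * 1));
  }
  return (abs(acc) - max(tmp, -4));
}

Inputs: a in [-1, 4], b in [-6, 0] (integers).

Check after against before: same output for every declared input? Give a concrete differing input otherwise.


The rewrite breaks on a=-1, b=0, where the results are 0 and 1.
before: tmp = 2; acc = 3; (min((tmp - b), (b * 3)) >= max(-2, tmp)) -> false; acc = 2; return 0
after: tmp = 2; acc = 3; (!(!(min((tmp - b), (b * 3)) >= min(-2, tmp)))) -> true; b = -4; return 1
verdict: not equivalent; witness: a=-1, b=0


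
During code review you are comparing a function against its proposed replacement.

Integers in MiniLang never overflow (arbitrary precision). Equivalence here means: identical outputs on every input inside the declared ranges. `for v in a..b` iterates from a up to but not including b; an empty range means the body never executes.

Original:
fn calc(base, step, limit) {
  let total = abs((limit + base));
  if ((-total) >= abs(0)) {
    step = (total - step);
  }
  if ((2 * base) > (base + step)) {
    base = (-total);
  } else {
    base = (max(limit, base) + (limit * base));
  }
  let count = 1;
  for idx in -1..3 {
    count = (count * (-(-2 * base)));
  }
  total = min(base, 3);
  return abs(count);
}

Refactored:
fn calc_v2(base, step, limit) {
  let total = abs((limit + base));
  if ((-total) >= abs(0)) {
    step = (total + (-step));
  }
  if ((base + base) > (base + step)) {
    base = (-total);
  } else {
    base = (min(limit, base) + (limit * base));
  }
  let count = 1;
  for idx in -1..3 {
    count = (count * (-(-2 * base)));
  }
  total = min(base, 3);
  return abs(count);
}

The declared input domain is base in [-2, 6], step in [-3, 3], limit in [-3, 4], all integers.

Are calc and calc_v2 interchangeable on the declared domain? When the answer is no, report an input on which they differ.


Take base=-2, step=-3, limit=2.
calc: total = 0; ((-total) >= abs(0)) -> true; step = 3; ((2 * base) > (base + step)) -> false; base = -2; count = 1; [idx=-1]; count = -4; [idx=0]; count = 16; [idx=1]; count = -64; [idx=2]; count = 256; total = -2; return 256
calc_v2: total = 0; ((-total) >= abs(0)) -> true; step = 3; ((base + base) > (base + step)) -> false; base = -6; count = 1; [idx=-1]; count = -12; [idx=0]; count = 144; [idx=1]; count = -1728; [idx=2]; count = 20736; total = -6; return 20736
256 against 20736: the behavior changed.
verdict: not equivalent; witness: base=-2, step=-3, limit=2


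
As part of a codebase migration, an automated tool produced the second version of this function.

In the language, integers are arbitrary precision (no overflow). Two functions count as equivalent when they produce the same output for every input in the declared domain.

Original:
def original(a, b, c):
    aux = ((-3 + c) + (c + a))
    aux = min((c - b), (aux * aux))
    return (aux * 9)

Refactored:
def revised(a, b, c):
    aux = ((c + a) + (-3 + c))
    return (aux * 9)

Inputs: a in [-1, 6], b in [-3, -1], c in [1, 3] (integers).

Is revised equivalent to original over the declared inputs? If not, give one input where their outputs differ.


a=-1, b=-3, c=1 yields 36 from original but -18 from revised.
verdict: not equivalent; witness: a=-1, b=-3, c=1


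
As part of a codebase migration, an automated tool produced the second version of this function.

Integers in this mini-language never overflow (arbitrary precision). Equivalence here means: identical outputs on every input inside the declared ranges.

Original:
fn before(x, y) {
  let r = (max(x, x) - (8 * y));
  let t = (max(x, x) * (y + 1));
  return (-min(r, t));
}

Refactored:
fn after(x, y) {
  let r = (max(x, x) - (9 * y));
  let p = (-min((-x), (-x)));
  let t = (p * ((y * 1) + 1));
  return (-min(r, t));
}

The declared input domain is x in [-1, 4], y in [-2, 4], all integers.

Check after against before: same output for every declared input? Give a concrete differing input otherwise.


Evaluate both at x=-1, y=1.
before: r := -9 | t := -2 | result 9
after: r := -10 | p := -1 | t := -2 | result 10
9 vs 10 — the two versions disagree here.
verdict: not equivalent; witness: x=-1, y=1


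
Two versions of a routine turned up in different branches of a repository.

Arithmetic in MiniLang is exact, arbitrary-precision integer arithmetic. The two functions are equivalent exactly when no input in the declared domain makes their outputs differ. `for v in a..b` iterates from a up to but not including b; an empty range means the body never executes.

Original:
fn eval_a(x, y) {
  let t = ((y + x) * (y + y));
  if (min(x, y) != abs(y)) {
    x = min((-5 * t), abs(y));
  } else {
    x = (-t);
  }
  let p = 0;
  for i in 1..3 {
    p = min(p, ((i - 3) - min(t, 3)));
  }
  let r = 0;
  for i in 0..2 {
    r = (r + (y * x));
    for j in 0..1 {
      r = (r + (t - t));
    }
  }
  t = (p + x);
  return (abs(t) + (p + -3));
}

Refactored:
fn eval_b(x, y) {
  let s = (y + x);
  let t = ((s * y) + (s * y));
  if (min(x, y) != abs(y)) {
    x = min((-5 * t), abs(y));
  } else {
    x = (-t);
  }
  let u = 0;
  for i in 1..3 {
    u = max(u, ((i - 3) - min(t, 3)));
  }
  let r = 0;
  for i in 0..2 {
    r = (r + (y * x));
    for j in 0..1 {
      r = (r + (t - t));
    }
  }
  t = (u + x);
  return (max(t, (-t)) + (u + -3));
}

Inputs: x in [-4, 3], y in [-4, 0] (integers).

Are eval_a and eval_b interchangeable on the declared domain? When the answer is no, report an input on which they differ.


Try x=2, y=-1.
eval_a: t = -2; (min(x, y) != abs(y)) -> true; x = 1; p = 0; [i=1]; p = 0; [i=2]; p = 0; r = 0; [i=0]; r = -1; [j=0]; r = -1; [i=1]; r = -2; [j=0]; r = -2; t = 1; return -2
eval_b: s = 1; t = -2; (min(x, y) != abs(y)) -> true; x = 1; u = 0; [i=1]; u = 0; [i=2]; u = 1; r = 0; [i=0]; r = -1; [j=0]; r = -1; [i=1]; r = -2; [j=0]; r = -2; t = 2; return 0
-2 and 0 differ, so these are not the same function on this domain.
verdict: not equivalent; witness: x=2, y=-1


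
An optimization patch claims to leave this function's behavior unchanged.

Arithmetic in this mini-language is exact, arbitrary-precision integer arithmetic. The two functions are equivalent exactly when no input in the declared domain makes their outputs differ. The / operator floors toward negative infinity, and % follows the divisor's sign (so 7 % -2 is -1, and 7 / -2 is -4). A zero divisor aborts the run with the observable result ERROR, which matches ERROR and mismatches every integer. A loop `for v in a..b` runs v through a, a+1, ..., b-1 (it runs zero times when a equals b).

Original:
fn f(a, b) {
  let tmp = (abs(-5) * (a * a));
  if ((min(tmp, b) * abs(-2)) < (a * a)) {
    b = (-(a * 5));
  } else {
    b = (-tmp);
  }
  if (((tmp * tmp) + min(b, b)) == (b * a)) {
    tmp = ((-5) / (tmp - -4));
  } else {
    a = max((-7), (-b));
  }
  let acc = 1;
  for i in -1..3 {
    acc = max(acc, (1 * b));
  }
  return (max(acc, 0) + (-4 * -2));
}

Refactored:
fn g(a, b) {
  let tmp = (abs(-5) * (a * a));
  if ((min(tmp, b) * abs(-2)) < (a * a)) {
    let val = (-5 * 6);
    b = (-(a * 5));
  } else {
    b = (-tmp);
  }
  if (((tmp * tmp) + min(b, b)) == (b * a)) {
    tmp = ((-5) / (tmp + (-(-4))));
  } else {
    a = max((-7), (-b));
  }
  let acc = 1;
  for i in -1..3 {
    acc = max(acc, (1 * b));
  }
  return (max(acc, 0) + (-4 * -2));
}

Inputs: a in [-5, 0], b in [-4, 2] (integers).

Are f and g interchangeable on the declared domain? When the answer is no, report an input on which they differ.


This is a faithful refactor — arithmetic usage differs; constant usage differs; local variable names differ; statement counts differ, but the computed results match everywhere.
Spot check at a=-5, b=-1 — f: tmp := 125 | ((min(tmp, b) * abs(-2)) < (a * a)): true | b := 25 | (((tmp * tmp) + min(b, b)) == (b * a)): false | a := -7 | acc := 1 | iter i=-1: | acc := 25 | iter i=0: | acc := 25 | iter i=1: | acc := 25 | iter i=2: | acc := 25 | result 33. g: tmp := 125 | ((min(tmp, b) * abs(-2)) < (a * a)): true | val := -30 | b := 25 | (((tmp * tmp) + min(b, b)) == (b * a)): false | a := -7 | acc := 1 | iter i=-1: | acc := 25 | iter i=0: | acc := 25 | iter i=1: | acc := 25 | iter i=2: | acc := 25 | result 33. Both give 33.
Checked all 42 inputs in the declared domain: the outputs agree on every one.
verdict: equivalent


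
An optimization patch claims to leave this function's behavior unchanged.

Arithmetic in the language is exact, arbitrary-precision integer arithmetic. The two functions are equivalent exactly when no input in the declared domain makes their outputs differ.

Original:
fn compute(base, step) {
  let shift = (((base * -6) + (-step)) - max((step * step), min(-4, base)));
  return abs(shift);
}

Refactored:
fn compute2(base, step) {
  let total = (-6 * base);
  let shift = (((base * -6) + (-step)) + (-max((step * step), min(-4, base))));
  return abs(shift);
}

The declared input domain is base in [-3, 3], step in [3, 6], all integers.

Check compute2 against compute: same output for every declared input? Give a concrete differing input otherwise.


Comparing the listings, the differences include: statement counts differ; also arithmetic usage differs; also local variable names differ; also constant usage differs.
Spot check at base=-3, step=6 — compute: shift = -24; return 24. compute2: total = 18; shift = -24; return 24. Both give 24.
Every one of the 28 inputs gives matching results.
verdict: equivalent


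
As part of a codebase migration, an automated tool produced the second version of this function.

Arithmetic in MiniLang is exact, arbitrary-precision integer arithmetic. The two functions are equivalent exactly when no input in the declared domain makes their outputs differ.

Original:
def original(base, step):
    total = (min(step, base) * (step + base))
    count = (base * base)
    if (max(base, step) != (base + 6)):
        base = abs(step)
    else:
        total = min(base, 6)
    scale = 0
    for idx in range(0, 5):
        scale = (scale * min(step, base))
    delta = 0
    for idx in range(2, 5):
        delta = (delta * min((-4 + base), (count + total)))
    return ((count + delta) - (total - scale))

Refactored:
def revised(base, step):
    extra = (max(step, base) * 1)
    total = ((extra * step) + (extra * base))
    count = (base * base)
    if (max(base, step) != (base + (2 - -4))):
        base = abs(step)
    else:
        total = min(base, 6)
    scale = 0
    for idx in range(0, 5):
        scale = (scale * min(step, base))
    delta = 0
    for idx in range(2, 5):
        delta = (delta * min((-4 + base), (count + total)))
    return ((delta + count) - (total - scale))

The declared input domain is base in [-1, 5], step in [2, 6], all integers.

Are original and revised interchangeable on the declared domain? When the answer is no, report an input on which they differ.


Run the pair on base=-1, step=2.
original: total becomes -1; next count becomes 1; next (max(base, step) != (base + 6)) evaluates to true; next base becomes 2; next scale becomes 0; next at idx=0:; next scale becomes 0; next at idx=1:; next scale becomes 0; next at idx=2:; next scale becomes 0; next at idx=3:; next scale becomes 0; next at idx=4:; next scale becomes 0; next delta becomes 0; next at idx=2:; next delta becomes 0; next at idx=3:; next delta becomes 0; next at idx=4:; next delta becomes 0; next final value 2
revised: extra becomes 2; next total becomes 2; next count becomes 1; next (max(base, step) != (base + (2 - -4))) evaluates to true; next base becomes 2; next scale becomes 0; next at idx=0:; next scale becomes 0; next at idx=1:; next scale becomes 0; next at idx=2:; next scale becomes 0; next at idx=3:; next scale becomes 0; next at idx=4:; next scale becomes 0; next delta becomes 0; next at idx=2:; next delta becomes 0; next at idx=3:; next delta becomes 0; next at idx=4:; next delta becomes 0; next final value -1
2 != -1, so the rewrite changes behavior.
verdict: not equivalent; witness: base=-1, step=2


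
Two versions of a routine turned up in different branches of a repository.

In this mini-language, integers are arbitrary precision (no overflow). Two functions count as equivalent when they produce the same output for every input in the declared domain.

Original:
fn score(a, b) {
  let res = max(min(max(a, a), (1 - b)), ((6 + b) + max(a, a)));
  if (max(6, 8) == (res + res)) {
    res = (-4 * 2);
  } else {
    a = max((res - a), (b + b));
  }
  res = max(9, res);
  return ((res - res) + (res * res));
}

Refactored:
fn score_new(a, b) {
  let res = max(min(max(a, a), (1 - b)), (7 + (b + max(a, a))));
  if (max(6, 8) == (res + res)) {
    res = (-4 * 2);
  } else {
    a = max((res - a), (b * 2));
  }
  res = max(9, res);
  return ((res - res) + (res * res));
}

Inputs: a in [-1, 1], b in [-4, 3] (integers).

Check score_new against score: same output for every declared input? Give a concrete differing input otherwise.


Try a=0, b=3.
score: res=9, then (max(6, 8) == (res + res)) is false, then a=9, then res=9, then returns 81
score_new: res=10, then (max(6, 8) == (res + res)) is false, then a=10, then res=10, then returns 100
81 vs 100 — the two versions disagree here.
verdict: not equivalent; witness: a=0, b=3


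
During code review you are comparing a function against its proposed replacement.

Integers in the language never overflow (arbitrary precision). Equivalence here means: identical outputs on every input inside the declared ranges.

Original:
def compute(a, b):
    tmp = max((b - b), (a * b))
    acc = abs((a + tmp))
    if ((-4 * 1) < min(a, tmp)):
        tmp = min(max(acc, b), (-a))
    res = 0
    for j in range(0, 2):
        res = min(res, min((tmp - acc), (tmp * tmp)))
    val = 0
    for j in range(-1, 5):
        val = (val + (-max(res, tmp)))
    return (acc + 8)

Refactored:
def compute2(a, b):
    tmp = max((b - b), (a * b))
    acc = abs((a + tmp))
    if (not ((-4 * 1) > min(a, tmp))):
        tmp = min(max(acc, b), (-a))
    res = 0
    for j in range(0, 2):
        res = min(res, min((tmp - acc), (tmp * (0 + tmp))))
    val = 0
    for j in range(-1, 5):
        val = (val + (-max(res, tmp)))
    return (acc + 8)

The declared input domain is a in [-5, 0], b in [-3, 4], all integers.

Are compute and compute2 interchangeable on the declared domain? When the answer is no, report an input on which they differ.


Equivalent. One difference looks behavioral, but it never changes the outcome for any declared input.
Across all 48 domain points the two functions coincide.
As a probe, take a=-1, b=3: compute runs tmp := 0 | acc := 1 | ((-4 * 1) < min(a, tmp)): true | tmp := 1 | res := 0 | iter j=0: | res := 0 | iter j=1: | res := 0 | val := 0 | iter j=-1: | val := -1 | iter j=0: | val := -2 | iter j=1: | val := -3 | iter j=2: | val := -4 | iter j=3: | val := -5 | iter j=4: | val := -6 | result 9; compute2 runs tmp := 0 | acc := 1 | (not ((-4 * 1) > min(a, tmp))): true | tmp := 1 | res := 0 | iter j=0: | res := 0 | iter j=1: | res := 0 | val := 0 | iter j=-1: | val := -1 | iter j=0: | val := -2 | iter j=1: | val := -3 | iter j=2: | val := -4 | iter j=3: | val := -5 | iter j=4: | val := -6 | result 9; both end at 9.
verdict: equivalent


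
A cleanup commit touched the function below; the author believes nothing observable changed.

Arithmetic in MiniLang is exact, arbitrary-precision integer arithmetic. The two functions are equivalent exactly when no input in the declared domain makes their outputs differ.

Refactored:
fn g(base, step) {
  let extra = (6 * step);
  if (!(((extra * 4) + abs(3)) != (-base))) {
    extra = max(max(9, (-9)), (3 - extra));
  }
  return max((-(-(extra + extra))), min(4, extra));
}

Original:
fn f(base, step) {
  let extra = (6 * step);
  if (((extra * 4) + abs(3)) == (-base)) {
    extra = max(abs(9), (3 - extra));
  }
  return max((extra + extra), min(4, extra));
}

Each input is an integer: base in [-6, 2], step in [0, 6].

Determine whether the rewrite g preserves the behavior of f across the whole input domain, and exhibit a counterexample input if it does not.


Behavior is preserved: although boolean connective usage differs; and comparison usage differs; and min/max/abs usage differs; and constant usage differs, the outputs never diverge.
One worked example (base=-4, step=4) — f: extra = 24; (((extra * 4) + abs(3)) == (-base)) -> false; return 48; g: extra = 24; (!(((extra * 4) + abs(3)) != (-base))) -> false; return 48; agreement on 48.
Sweeping the whole domain (63 inputs) finds no disagreement.
verdict: equivalent


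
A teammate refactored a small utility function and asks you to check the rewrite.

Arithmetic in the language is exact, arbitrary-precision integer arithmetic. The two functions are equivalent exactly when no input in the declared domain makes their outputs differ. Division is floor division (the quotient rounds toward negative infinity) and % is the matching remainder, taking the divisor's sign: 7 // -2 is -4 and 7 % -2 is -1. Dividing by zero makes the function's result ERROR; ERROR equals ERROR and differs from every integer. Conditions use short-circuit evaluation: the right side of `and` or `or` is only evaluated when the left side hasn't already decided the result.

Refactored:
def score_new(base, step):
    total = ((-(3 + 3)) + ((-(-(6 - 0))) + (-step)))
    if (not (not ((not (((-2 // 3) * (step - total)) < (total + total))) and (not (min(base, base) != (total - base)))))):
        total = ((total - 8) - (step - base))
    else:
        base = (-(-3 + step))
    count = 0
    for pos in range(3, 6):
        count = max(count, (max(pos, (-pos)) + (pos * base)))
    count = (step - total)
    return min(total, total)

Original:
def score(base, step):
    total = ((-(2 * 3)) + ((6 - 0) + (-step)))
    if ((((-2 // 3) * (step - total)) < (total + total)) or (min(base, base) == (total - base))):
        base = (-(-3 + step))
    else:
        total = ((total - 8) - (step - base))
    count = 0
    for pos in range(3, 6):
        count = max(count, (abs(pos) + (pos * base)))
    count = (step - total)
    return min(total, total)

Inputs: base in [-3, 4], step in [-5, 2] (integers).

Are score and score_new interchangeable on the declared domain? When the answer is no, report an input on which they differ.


Not equivalent: base=-3, step=-5 separates them (-1 vs 5).
score: total := 5 | ((((-2 // 3) * (step - total)) < (total + total)) or (min(base, base) == (total - base))): false | total := -1 | count := 0 | iter pos=3: | count := 0 | iter pos=4: | count := 0 | iter pos=5: | count := 0 | count := -4 | result -1
score_new: total := 5 | (not (not ((not (((-2 // 3) * (step - total)) < (total + total))) and (not (min(base, base) != (total - base)))))): false | base := 8 | count := 0 | iter pos=3: | count := 27 | iter pos=4: | count := 36 | iter pos=5: | count := 45 | count := -10 | result 5
verdict: not equivalent; witness: base=-3, step=-5


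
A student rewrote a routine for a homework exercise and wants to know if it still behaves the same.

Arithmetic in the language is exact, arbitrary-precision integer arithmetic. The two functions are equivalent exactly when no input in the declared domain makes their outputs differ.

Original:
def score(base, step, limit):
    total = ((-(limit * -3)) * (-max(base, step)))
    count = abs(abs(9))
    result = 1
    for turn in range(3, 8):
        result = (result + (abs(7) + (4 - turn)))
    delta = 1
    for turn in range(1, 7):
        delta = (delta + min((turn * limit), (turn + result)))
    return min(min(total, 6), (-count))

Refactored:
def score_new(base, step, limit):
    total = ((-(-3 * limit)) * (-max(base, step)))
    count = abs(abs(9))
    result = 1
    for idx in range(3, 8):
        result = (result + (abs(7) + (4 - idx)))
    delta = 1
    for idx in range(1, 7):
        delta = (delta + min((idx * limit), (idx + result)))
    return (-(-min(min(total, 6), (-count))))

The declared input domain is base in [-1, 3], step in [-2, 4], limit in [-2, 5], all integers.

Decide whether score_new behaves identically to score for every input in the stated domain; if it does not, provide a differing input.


Changes here: local variable names differ; the full 280-point sweep finds no disagreement.
verdict: equivalent


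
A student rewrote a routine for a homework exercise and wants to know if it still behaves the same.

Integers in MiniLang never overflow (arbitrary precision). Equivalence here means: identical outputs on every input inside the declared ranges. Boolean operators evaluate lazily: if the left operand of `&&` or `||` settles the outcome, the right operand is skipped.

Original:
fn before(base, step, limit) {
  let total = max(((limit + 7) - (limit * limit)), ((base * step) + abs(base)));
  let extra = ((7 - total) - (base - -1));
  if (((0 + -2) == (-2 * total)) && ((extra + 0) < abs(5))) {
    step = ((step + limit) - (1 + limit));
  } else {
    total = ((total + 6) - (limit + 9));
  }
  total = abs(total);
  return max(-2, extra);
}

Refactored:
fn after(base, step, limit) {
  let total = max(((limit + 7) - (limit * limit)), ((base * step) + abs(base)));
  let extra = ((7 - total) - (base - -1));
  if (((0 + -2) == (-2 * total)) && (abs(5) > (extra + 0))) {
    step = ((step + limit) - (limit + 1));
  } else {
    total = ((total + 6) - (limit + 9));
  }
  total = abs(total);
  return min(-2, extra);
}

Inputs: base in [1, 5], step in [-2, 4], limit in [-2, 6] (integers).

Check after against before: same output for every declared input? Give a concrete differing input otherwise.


base=1, step=-2, limit=-2 yields 4 from before but -2 from after.
verdict: not equivalent; witness: base=1, step=-2, limit=-2
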